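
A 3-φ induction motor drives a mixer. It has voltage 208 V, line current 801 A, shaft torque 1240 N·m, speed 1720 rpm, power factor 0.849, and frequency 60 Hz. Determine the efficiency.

91.2 %

ω = 2π × 1720/60 = 180.1 rad/s; P_out = τω = 1240 × 180.1 = 223324 W
P_in = √3·V_L·I_L·cosφ = 1.732 × 208 × 801 × 0.849 = 244992 W
η = P_out / P_in = 223324 / 244992 = 0.912 = 91.2%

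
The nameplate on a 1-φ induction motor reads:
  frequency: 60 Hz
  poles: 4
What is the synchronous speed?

1800 rpm

n_s = 120f/p = 120×60/4 = 1800 rpm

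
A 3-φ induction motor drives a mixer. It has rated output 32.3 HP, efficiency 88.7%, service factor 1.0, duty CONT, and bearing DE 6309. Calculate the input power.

P_out = 32.3 × 746 = 24096 W
P_in = P_out/η = 24096/0.887 = 27166 W = 27.2 kW

27.2 kW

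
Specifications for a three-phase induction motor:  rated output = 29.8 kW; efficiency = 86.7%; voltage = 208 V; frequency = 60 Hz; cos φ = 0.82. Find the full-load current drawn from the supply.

P_out = 29.8 kW = 29800 W
P_in = P_out / η = 29800 / 0.867 = 34371 W
I_L = P_in / (√3·V_L·cosφ) = 34371 / (1.732 × 208 × 0.82) = 116 A

116 A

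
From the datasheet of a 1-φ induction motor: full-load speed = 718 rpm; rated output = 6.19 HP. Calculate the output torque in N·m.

61.4 N·m

P_out = 6.19 × 746 = 4618 W
ω = 2π × 718/60 = 75.19 rad/s
τ = P_out/ω = 4618/75.19 = 61.4 N·m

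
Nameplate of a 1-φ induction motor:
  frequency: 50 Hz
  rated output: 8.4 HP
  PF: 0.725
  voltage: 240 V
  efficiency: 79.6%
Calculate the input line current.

P_out = 8.4 × 746 = 6266 W
P_in = P_out / η = 6266 / 0.796 = 7872 W
I = P_in / (V·cosφ) = 7872 / (240 × 0.725) = 45.2 A

45.2 A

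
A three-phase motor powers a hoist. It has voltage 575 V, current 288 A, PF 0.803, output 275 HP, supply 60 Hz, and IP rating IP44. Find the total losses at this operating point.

25.2 kW

P_in = √3·V·I·cosφ = 1.732×575×288×0.803 = 230316 W
P_out = 275×746 = 205150 W
Losses = P_in − P_out = 230316 − 205150 = 25166 W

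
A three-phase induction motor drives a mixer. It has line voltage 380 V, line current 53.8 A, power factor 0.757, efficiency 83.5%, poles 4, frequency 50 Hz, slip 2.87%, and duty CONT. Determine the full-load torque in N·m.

147 N·m

P_in = √3·V·I·cosφ = 1.732 × 380 × 53.8 × 0.757 = 26805 W
P_out = η·P_in = 0.835 × 26805 = 22382 W
n_s = 120×50/4 = 1500 rpm; n = 1500×(1−0.0287) = 1457 rpm
ω = 2π×1457/60 = 152.6 rad/s
τ = P_out/ω = 22382/152.6 = 147 N·m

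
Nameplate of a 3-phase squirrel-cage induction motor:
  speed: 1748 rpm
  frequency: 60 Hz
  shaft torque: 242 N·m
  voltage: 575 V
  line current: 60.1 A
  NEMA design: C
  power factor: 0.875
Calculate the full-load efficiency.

84.6 %

ω = 2π × 1748/60 = 183.1 rad/s; P_out = τω = 242 × 183.1 = 44310 W
P_in = √3·V_L·I_L·cosφ = 1.732 × 575 × 60.1 × 0.875 = 52372 W
η = P_out / P_in = 44310 / 52372 = 0.846 = 84.6%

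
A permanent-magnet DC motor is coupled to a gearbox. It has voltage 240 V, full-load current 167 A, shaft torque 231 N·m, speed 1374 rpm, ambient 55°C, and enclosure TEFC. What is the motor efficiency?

82.9 %

ω = 2π × 1374/60 = 143.9 rad/s; P_out = τω = 231 × 143.9 = 33241 W
P_in = V·I = 240 × 167 = 40080 W
η = P_out / P_in = 33241 / 40080 = 0.829 = 82.9%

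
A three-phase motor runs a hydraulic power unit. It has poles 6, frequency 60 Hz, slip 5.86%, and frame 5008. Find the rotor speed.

1130 rpm

n_s = 120f/p = 120×60/6 = 1200 rpm
n = n_s(1 − s) = 1200 × (1 − 0.0586) = 1130 rpm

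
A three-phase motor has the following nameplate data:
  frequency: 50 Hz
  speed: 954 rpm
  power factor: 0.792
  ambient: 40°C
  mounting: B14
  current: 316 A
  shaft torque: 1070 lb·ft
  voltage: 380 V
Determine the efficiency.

88.0 %

τ = 1070 lb·ft × 1.356 = 1451 N·m
ω = 2π × 954/60 = 99.9 rad/s; P_out = τω = 1451 × 99.9 = 144955 W
P_in = √3·V_L·I_L·cosφ = 1.732 × 380 × 316 × 0.792 = 164719 W
η = P_out / P_in = 144955 / 164719 = 0.880 = 88.0%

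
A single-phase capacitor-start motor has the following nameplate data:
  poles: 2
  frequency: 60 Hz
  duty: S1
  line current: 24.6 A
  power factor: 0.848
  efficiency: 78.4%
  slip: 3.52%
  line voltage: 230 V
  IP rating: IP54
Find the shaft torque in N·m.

10.3 N·m

P_in = V·I·cosφ = 230 × 24.6 × 0.848 = 4798 W
P_out = η·P_in = 0.784 × 4798 = 3762 W
n_s = 120×60/2 = 3600 rpm; n = 3600×(1−0.0352) = 3473 rpm
ω = 2π×3473/60 = 363.7 rad/s
τ = P_out/ω = 3762/363.7 = 10.3 N·m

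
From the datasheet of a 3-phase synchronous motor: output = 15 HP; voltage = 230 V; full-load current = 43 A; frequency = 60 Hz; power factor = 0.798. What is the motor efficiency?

P_out = 15 × 746 = 11190 W
P_in = √3·V_L·I_L·cosφ = 1.732 × 230 × 43 × 0.798 = 13669 W
η = P_out / P_in = 11190 / 13669 = 0.819 = 81.9%

81.9 %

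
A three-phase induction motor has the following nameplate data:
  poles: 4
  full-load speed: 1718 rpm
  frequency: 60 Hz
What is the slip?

n_s = 120f/p = 120×60/4 = 1800 rpm
s = (n_s − n)/n_s = (1800 − 1718)/1800 = 0.0456

4.56 %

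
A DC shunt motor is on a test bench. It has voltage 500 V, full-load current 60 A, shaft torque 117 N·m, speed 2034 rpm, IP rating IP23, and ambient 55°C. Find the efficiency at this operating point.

ω = 2π × 2034/60 = 213 rad/s; P_out = τω = 117 × 213 = 24921 W
P_in = V·I = 500 × 60 = 30000 W
η = P_out / P_in = 24921 / 30000 = 0.831 = 83.1%

83.1 %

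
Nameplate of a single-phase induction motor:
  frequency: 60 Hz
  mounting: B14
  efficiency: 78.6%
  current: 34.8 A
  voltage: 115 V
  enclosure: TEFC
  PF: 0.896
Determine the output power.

2.82 kW

P_in = V·I·cosφ = 115 × 34.8 × 0.896 = 3586 W
P_out = η·P_in = 0.786 × 3586 = 2819 W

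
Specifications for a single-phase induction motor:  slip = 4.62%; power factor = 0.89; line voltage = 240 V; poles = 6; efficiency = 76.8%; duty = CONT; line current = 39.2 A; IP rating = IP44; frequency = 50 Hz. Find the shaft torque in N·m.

P_in = V·I·cosφ = 240 × 39.2 × 0.89 = 8373 W
P_out = η·P_in = 0.768 × 8373 = 6430 W
n_s = 120×50/6 = 1000 rpm; n = 1000×(1−0.0462) = 954 rpm
ω = 2π×954/60 = 99.9 rad/s
τ = P_out/ω = 6430/99.9 = 64.4 N·m

64.4 N·m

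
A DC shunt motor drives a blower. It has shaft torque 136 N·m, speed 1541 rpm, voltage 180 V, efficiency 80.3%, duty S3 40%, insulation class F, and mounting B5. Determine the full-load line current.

ω = 2π×1541/60 = 161.4 rad/s; P_out = τω = 136 × 161.4 = 21950 W
P_in = P_out / η = 21950 / 0.803 = 27335 W
I = P_in / V = 27335 / 180 = 152 A

152 A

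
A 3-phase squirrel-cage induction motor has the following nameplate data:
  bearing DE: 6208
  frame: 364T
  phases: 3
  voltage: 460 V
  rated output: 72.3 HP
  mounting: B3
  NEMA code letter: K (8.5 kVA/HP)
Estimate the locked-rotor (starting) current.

S_LR = 8.5 × 72.3 = 614.55 kVA
I_LR = S_LR/(√3·V_L) = 614550/(1.732×460) = 771 A

771 A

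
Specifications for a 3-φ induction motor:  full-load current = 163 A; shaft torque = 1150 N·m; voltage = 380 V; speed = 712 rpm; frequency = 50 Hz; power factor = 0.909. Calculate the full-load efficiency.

87.9 %

ω = 2π × 712/60 = 74.56 rad/s; P_out = τω = 1150 × 74.56 = 85744 W
P_in = √3·V_L·I_L·cosφ = 1.732 × 380 × 163 × 0.909 = 97518 W
η = P_out / P_in = 85744 / 97518 = 0.879 = 87.9%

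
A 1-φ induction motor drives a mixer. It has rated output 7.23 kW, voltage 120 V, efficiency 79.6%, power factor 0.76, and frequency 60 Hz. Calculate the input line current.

99.6 A

P_out = 7.23 kW = 7230 W
P_in = P_out / η = 7230 / 0.796 = 9083 W
I = P_in / (V·cosφ) = 9083 / (120 × 0.76) = 99.6 A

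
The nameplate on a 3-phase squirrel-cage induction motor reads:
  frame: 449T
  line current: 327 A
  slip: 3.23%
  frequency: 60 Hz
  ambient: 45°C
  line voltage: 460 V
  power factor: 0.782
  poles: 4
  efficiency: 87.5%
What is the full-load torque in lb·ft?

P_in = √3·V·I·cosφ = 1.732 × 460 × 327 × 0.782 = 203732 W
P_out = η·P_in = 0.875 × 203732 = 178266 W
n_s = 120×60/4 = 1800 rpm; n = 1800×(1−0.0323) = 1742 rpm
ω = 2π×1742/60 = 182.4 rad/s
τ = P_out/ω = 178266/182.4 = 977.3 N·m
In lb·ft: 977.3/1.356 = 721 lb·ft

721 lb·ft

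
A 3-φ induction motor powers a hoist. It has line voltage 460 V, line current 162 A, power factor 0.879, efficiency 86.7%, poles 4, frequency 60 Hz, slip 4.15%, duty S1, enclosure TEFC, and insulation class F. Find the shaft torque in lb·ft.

P_in = √3·V·I·cosφ = 1.732 × 460 × 162 × 0.879 = 113451 W
P_out = η·P_in = 0.867 × 113451 = 98362 W
n_s = 120×60/4 = 1800 rpm; n = 1800×(1−0.0415) = 1725 rpm
ω = 2π×1725/60 = 180.6 rad/s
τ = P_out/ω = 98362/180.6 = 544.6 N·m
In lb·ft: 544.6/1.356 = 402 lb·ft

402 lb·ft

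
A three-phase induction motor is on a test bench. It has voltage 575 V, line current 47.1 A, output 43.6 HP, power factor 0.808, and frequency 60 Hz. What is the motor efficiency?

P_out = 43.6 × 746 = 32526 W
P_in = √3·V_L·I_L·cosφ = 1.732 × 575 × 47.1 × 0.808 = 37901 W
η = P_out / P_in = 32526 / 37901 = 0.858 = 85.8%

85.8 %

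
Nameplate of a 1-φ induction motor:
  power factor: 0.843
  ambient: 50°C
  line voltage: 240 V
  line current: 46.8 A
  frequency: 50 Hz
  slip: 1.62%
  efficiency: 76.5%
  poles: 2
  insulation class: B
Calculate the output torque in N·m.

P_in = V·I·cosφ = 240 × 46.8 × 0.843 = 9469 W
P_out = η·P_in = 0.765 × 9469 = 7244 W
n_s = 120×50/2 = 3000 rpm; n = 3000×(1−0.0162) = 2951 rpm
ω = 2π×2951/60 = 309 rad/s
τ = P_out/ω = 7244/309 = 23.4 N·m

23.4 N·m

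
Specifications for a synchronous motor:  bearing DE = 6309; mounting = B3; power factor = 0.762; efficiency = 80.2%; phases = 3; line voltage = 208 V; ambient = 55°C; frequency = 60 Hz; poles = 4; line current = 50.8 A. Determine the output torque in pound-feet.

P_in = √3·V·I·cosφ = 1.732 × 208 × 50.8 × 0.762 = 13945 W
P_out = η·P_in = 0.802 × 13945 = 11184 W
n = n_s = 120×60/4 = 1800 rpm (synchronous)
ω = 2π×1800/60 = 188.5 rad/s
τ = P_out/ω = 11184/188.5 = 59.33 N·m
In lb·ft: 59.33/1.356 = 43.8 lb·ft

43.8 lb·ft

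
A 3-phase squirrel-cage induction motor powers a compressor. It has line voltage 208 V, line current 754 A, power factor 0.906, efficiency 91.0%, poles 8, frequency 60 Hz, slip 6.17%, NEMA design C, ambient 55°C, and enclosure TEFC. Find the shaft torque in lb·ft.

1870 lb·ft

P_in = √3·V·I·cosφ = 1.732 × 208 × 754 × 0.906 = 246100 W
P_out = η·P_in = 0.91 × 246100 = 223951 W
n_s = 120×60/8 = 900 rpm; n = 900×(1−0.0617) = 844 rpm
ω = 2π×844/60 = 88.38 rad/s
τ = P_out/ω = 223951/88.38 = 2534 N·m
In lb·ft: 2534/1.356 = 1870 lb·ft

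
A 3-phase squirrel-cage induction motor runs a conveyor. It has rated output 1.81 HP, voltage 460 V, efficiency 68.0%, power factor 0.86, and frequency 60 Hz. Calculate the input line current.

P_out = 1.81 × 746 = 1350 W
P_in = P_out / η = 1350 / 0.680 = 1985 W
I_L = P_in / (√3·V_L·cosφ) = 1985 / (1.732 × 460 × 0.86) = 2.9 A

2.9 A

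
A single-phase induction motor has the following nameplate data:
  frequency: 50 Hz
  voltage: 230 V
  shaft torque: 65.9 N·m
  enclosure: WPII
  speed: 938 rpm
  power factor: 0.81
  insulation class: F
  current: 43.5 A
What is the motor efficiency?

79.9 %

ω = 2π × 938/60 = 98.23 rad/s; P_out = τω = 65.9 × 98.23 = 6473 W
P_in = V·I·cosφ = 230 × 43.5 × 0.81 = 8104 W
η = P_out / P_in = 6473 / 8104 = 0.799 = 79.9%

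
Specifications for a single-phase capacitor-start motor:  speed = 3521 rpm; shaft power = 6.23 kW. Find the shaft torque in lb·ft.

ω = 2π × 3521/60 = 368.7 rad/s
τ = P/ω = 6230/368.7 = 16.9 N·m
In lb·ft: 16.9/1.356 = 12.5 lb·ft

12.5 lb·ft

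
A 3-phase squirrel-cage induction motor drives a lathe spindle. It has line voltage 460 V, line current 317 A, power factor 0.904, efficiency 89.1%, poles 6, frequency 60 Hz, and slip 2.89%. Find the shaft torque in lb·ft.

P_in = √3·V·I·cosφ = 1.732 × 460 × 317 × 0.904 = 228314 W
P_out = η·P_in = 0.891 × 228314 = 203428 W
n_s = 120×60/6 = 1200 rpm; n = 1200×(1−0.0289) = 1165 rpm
ω = 2π×1165/60 = 122 rad/s
τ = P_out/ω = 203428/122 = 1667 N·m
In lb·ft: 1667/1.356 = 1230 lb·ft

1230 lb·ft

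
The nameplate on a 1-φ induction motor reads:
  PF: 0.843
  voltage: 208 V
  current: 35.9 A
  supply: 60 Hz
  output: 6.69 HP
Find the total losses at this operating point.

1300 W

P_in = V·I·cosφ = 208×35.9×0.843 = 6295 W
P_out = 6.69×746 = 4991 W
Losses = P_in − P_out = 6295 − 4991 = 1304 W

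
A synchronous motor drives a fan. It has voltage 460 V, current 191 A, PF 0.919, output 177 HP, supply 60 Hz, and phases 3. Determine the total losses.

7.81 kW

P_in = √3·V·I·cosφ = 1.732×460×191×0.919 = 139847 W
P_out = 177×746 = 132042 W
Losses = P_in − P_out = 139847 − 132042 = 7805 W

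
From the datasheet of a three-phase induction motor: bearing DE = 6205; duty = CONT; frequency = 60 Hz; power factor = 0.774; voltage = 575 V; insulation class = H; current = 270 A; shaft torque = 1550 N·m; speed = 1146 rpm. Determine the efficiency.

89.4 %

ω = 2π × 1146/60 = 120 rad/s; P_out = τω = 1550 × 120 = 186000 W
P_in = √3·V_L·I_L·cosφ = 1.732 × 575 × 270 × 0.774 = 208123 W
η = P_out / P_in = 186000 / 208123 = 0.894 = 89.4%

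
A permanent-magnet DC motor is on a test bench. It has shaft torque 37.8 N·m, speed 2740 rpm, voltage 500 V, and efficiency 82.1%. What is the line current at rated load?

26.4 A

ω = 2π×2740/60 = 286.9 rad/s; P_out = τω = 37.8 × 286.9 = 10845 W
P_in = P_out / η = 10845 / 0.821 = 13210 W
I = P_in / V = 13210 / 500 = 26.4 A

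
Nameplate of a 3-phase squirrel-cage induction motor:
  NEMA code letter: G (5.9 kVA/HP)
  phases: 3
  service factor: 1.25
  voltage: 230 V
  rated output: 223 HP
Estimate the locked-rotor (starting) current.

3300 A

S_LR = 5.9 × 223 = 1315.7 kVA
I_LR = S_LR/(√3·V_L) = 1315700/(1.732×230) = 3300 A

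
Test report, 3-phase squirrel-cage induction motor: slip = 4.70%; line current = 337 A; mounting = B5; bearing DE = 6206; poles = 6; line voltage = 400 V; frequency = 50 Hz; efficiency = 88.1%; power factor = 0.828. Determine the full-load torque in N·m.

P_in = √3·V·I·cosφ = 1.732 × 400 × 337 × 0.828 = 193316 W
P_out = η·P_in = 0.881 × 193316 = 170311 W
n_s = 120×50/6 = 1000 rpm; n = 1000×(1−0.047) = 953 rpm
ω = 2π×953/60 = 99.8 rad/s
τ = P_out/ω = 170311/99.8 = 1710 N·m

1710 N·m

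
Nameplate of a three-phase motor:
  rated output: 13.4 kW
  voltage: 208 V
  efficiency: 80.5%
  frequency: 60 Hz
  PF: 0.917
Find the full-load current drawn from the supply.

P_out = 13.4 kW = 13400 W
P_in = P_out / η = 13400 / 0.805 = 16646 W
I_L = P_in / (√3·V_L·cosφ) = 16646 / (1.732 × 208 × 0.917) = 50.4 A

50.4 A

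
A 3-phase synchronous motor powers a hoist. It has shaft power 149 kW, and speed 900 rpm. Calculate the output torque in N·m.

ω = 2π × 900/60 = 94.25 rad/s
τ = P/ω = 149000/94.25 = 1580 N·m

1580 N·m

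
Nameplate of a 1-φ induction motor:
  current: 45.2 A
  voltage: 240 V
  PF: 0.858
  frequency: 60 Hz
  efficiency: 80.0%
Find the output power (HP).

9.98 HP

P_in = V·I·cosφ = 240 × 45.2 × 0.858 = 9308 W
P_out = η·P_in = 0.8 × 9308 = 7446 W
= 7446/746 = 9.98 HP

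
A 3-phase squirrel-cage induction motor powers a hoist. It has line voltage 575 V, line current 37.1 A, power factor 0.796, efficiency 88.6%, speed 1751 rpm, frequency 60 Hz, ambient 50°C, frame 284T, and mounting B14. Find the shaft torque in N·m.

142 N·m

P_in = √3·V·I·cosφ = 1.732 × 575 × 37.1 × 0.796 = 29411 W
P_out = η·P_in = 0.886 × 29411 = 26058 W
n = 1751 rpm
ω = 2π×1751/60 = 183.4 rad/s
τ = P_out/ω = 26058/183.4 = 142 N·m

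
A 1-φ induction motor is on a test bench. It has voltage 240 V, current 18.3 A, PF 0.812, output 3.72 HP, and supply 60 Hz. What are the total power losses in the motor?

P_in = V·I·cosφ = 240×18.3×0.812 = 3566 W
P_out = 3.72×746 = 2775 W
Losses = P_in − P_out = 3566 − 2775 = 791 W

791 W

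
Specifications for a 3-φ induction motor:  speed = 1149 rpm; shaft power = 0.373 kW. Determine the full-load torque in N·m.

ω = 2π × 1149/60 = 120.3 rad/s
τ = P/ω = 373/120.3 = 3.1 N·m

3.1 N·m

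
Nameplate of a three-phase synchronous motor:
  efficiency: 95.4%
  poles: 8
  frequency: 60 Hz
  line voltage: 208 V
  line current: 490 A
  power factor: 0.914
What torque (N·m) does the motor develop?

P_in = √3·V·I·cosφ = 1.732 × 208 × 490 × 0.914 = 161344 W
P_out = η·P_in = 0.954 × 161344 = 153922 W
n = n_s = 120×60/8 = 900 rpm (synchronous)
ω = 2π×900/60 = 94.25 rad/s
τ = P_out/ω = 153922/94.25 = 1630 N·m

1630 N·m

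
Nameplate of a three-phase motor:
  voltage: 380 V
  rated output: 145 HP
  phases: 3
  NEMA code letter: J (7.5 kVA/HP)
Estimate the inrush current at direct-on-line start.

1650 A

S_LR = 7.5 × 145 = 1087.5 kVA
I_LR = S_LR/(√3·V_L) = 1087500/(1.732×380) = 1650 A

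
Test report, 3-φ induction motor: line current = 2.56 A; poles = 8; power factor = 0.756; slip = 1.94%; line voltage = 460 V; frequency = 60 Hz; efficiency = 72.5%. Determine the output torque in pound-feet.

P_in = √3·V·I·cosφ = 1.732 × 460 × 2.56 × 0.756 = 1542 W
P_out = η·P_in = 0.725 × 1542 = 1118 W
n_s = 120×60/8 = 900 rpm; n = 900×(1−0.0194) = 883 rpm
ω = 2π×883/60 = 92.47 rad/s
τ = P_out/ω = 1118/92.47 = 12.09 N·m
In lb·ft: 12.09/1.356 = 8.92 lb·ft

8.92 lb·ft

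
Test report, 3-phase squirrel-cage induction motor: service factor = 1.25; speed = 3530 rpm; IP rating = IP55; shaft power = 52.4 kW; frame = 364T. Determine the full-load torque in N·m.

142 N·m

ω = 2π × 3530/60 = 369.7 rad/s
τ = P/ω = 52400/369.7 = 142 N·m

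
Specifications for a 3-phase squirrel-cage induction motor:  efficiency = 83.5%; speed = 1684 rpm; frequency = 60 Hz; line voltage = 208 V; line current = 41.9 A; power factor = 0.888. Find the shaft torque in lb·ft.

46.8 lb·ft

P_in = √3·V·I·cosφ = 1.732 × 208 × 41.9 × 0.888 = 13404 W
P_out = η·P_in = 0.835 × 13404 = 11192 W
n = 1684 rpm
ω = 2π×1684/60 = 176.3 rad/s
τ = P_out/ω = 11192/176.3 = 63.48 N·m
In lb·ft: 63.48/1.356 = 46.8 lb·ft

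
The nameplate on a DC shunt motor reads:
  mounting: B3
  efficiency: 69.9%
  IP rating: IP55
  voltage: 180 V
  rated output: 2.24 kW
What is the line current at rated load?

P_out = 2.24 kW = 2240 W
P_in = P_out / η = 2240 / 0.699 = 3205 W
I = P_in / V = 3205 / 180 = 17.8 A

17.8 A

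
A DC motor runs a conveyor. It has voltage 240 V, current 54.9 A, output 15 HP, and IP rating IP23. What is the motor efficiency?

P_out = 15 × 746 = 11190 W
P_in = V·I = 240 × 54.9 = 13176 W
η = P_out / P_in = 11190 / 13176 = 0.849 = 84.9%

84.9 %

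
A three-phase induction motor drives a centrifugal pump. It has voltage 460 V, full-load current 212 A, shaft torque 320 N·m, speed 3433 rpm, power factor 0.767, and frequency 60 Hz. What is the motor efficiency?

88.8 %

ω = 2π × 3433/60 = 359.5 rad/s; P_out = τω = 320 × 359.5 = 115040 W
P_in = √3·V_L·I_L·cosφ = 1.732 × 460 × 212 × 0.767 = 129550 W
η = P_out / P_in = 115040 / 129550 = 0.888 = 88.8%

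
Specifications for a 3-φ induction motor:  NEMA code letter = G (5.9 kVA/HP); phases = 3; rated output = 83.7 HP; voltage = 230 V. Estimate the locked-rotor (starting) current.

S_LR = 5.9 × 83.7 = 493.83 kVA
I_LR = S_LR/(√3·V_L) = 493830/(1.732×230) = 1240 A

1240 A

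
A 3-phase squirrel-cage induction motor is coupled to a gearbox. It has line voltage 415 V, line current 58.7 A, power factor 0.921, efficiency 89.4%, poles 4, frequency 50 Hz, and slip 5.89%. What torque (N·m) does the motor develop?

P_in = √3·V·I·cosφ = 1.732 × 415 × 58.7 × 0.921 = 38859 W
P_out = η·P_in = 0.894 × 38859 = 34740 W
n_s = 120×50/4 = 1500 rpm; n = 1500×(1−0.0589) = 1412 rpm
ω = 2π×1412/60 = 147.9 rad/s
τ = P_out/ω = 34740/147.9 = 235 N·m

235 N·m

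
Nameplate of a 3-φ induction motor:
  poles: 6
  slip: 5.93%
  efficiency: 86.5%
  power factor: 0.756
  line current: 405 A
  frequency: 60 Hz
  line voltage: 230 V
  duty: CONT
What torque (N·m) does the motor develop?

893 N·m

P_in = √3·V·I·cosφ = 1.732 × 230 × 405 × 0.756 = 121970 W
P_out = η·P_in = 0.865 × 121970 = 105504 W
n_s = 120×60/6 = 1200 rpm; n = 1200×(1−0.0593) = 1129 rpm
ω = 2π×1129/60 = 118.2 rad/s
τ = P_out/ω = 105504/118.2 = 893 N·m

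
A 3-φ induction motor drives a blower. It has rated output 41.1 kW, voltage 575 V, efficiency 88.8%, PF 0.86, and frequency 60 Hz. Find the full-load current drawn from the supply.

P_out = 41.1 kW = 41100 W
P_in = P_out / η = 41100 / 0.888 = 46284 W
I_L = P_in / (√3·V_L·cosφ) = 46284 / (1.732 × 575 × 0.86) = 54 A

54 A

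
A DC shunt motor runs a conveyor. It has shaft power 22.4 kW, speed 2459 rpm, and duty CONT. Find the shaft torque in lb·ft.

ω = 2π × 2459/60 = 257.5 rad/s
τ = P/ω = 22400/257.5 = 86.99 N·m
In lb·ft: 86.99/1.356 = 64.2 lb·ft

64.2 lb·ft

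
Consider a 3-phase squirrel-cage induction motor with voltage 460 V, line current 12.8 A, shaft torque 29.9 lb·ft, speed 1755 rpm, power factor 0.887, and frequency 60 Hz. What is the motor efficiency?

τ = 29.9 lb·ft × 1.356 = 40.54 N·m
ω = 2π × 1755/60 = 183.8 rad/s; P_out = τω = 40.54 × 183.8 = 7451 W
P_in = √3·V_L·I_L·cosφ = 1.732 × 460 × 12.8 × 0.887 = 9046 W
η = P_out / P_in = 7451 / 9046 = 0.824 = 82.4%

82.4 %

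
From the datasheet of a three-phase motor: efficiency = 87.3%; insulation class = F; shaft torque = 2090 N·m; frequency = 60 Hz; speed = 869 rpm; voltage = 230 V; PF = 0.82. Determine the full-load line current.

667 A

ω = 2π×869/60 = 91 rad/s; P_out = τω = 2090 × 91 = 190190 W
P_in = P_out / η = 190190 / 0.873 = 217858 W
I_L = P_in / (√3·V_L·cosφ) = 217858 / (1.732 × 230 × 0.82) = 667 A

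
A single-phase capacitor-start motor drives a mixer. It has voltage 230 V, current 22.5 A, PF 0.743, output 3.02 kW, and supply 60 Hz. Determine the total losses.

P_in = V·I·cosφ = 230×22.5×0.743 = 3845 W
P_out = 3020 W
Losses = P_in − P_out = 3845 − 3020 = 825 W

825 W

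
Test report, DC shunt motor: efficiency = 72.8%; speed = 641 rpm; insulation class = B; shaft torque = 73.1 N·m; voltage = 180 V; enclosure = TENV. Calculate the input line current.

37.4 A

ω = 2π×641/60 = 67.13 rad/s; P_out = τω = 73.1 × 67.13 = 4907 W
P_in = P_out / η = 4907 / 0.728 = 6740 W
I = P_in / V = 6740 / 180 = 37.4 A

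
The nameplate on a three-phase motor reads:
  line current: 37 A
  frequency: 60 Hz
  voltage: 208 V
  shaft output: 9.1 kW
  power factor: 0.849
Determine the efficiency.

P_out = 9.1 kW = 9100 W
P_in = √3·V_L·I_L·cosφ = 1.732 × 208 × 37 × 0.849 = 11317 W
η = P_out / P_in = 9100 / 11317 = 0.804 = 80.4%

80.4 %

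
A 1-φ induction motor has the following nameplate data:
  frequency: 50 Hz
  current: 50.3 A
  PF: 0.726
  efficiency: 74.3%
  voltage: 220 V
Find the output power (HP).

8 HP

P_in = V·I·cosφ = 220 × 50.3 × 0.726 = 8034 W
P_out = η·P_in = 0.743 × 8034 = 5969 W
= 5969/746 = 8 HP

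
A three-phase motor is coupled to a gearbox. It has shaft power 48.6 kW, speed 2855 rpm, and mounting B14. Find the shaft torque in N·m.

ω = 2π × 2855/60 = 299 rad/s
τ = P/ω = 48600/299 = 163 N·m

163 N·m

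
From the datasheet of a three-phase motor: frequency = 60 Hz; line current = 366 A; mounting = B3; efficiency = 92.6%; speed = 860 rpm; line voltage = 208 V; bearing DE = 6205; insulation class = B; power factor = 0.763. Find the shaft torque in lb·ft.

P_in = √3·V·I·cosφ = 1.732 × 208 × 366 × 0.763 = 100604 W
P_out = η·P_in = 0.926 × 100604 = 93159 W
n = 860 rpm
ω = 2π×860/60 = 90.06 rad/s
τ = P_out/ω = 93159/90.06 = 1034 N·m
In lb·ft: 1034/1.356 = 763 lb·ft

763 lb·ft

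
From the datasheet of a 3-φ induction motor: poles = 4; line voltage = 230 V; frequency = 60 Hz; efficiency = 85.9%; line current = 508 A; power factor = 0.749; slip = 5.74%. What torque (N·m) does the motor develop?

733 N·m

P_in = √3·V·I·cosφ = 1.732 × 230 × 508 × 0.749 = 151573 W
P_out = η·P_in = 0.859 × 151573 = 130201 W
n_s = 120×60/4 = 1800 rpm; n = 1800×(1−0.0574) = 1697 rpm
ω = 2π×1697/60 = 177.7 rad/s
τ = P_out/ω = 130201/177.7 = 733 N·m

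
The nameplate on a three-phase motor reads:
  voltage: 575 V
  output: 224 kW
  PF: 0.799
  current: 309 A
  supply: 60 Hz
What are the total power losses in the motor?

P_in = √3·V·I·cosφ = 1.732×575×309×0.799 = 245879 W
P_out = 224000 W
Losses = P_in − P_out = 245879 − 224000 = 21879 W

21.9 kW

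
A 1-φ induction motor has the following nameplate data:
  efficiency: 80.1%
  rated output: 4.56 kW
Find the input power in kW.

5.69 kW

P_out = 4560 W
P_in = P_out/η = 4560/0.801 = 5693 W = 5.69 kW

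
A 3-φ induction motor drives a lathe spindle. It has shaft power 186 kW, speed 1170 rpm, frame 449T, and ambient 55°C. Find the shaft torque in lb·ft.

1120 lb·ft

ω = 2π × 1170/60 = 122.5 rad/s
τ = P/ω = 186000/122.5 = 1518 N·m
In lb·ft: 1518/1.356 = 1120 lb·ft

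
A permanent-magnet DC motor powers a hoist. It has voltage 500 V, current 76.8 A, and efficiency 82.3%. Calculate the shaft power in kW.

31.6 kW

P_in = V·I = 500 × 76.8 = 38400 W
P_out = η·P_in = 0.823 × 38400 = 31603 W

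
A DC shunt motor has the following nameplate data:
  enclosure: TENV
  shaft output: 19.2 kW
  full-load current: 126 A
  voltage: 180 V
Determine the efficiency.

P_out = 19.2 kW = 19200 W
P_in = V·I = 180 × 126 = 22680 W
η = P_out / P_in = 19200 / 22680 = 0.847 = 84.7%

84.7 %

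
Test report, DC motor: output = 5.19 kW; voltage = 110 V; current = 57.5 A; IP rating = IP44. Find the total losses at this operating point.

1140 W

P_in = V·I = 110×57.5 = 6325 W
P_out = 5190 W
Losses = P_in − P_out = 6325 − 5190 = 1135 W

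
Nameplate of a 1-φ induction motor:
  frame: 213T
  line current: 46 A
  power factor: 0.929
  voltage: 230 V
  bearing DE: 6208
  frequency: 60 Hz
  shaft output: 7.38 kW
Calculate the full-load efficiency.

P_out = 7.38 kW = 7380 W
P_in = V·I·cosφ = 230 × 46 × 0.929 = 9829 W
η = P_out / P_in = 7380 / 9829 = 0.751 = 75.1%

75.1 %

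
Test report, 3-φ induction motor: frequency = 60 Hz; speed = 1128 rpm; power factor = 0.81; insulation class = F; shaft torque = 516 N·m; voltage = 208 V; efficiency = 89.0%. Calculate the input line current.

ω = 2π×1128/60 = 118.1 rad/s; P_out = τω = 516 × 118.1 = 60940 W
P_in = P_out / η = 60940 / 0.890 = 68472 W
I_L = P_in / (√3·V_L·cosφ) = 68472 / (1.732 × 208 × 0.81) = 235 A

235 A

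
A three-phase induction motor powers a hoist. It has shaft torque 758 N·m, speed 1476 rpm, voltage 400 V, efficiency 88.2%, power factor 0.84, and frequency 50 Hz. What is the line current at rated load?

228 A

ω = 2π×1476/60 = 154.6 rad/s; P_out = τω = 758 × 154.6 = 117187 W
P_in = P_out / η = 117187 / 0.882 = 132865 W
I_L = P_in / (√3·V_L·cosφ) = 132865 / (1.732 × 400 × 0.84) = 228 A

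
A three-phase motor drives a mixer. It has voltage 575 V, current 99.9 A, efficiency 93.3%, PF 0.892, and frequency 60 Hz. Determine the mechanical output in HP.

111 HP

P_in = √3·V·I·cosφ = 1.732 × 575 × 99.9 × 0.892 = 88745 W
P_out = η·P_in = 0.933 × 88745 = 82799 W
= 82799/746 = 111 HP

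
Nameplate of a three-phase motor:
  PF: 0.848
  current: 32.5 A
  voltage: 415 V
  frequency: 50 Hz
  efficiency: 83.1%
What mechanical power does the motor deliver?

16.5 kW

P_in = √3·V·I·cosφ = 1.732 × 415 × 32.5 × 0.848 = 19810 W
P_out = η·P_in = 0.831 × 19810 = 16462 W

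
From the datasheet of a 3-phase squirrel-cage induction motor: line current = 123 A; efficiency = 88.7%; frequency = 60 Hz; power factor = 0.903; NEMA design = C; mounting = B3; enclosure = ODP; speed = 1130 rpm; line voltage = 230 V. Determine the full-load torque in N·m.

P_in = √3·V·I·cosφ = 1.732 × 230 × 123 × 0.903 = 44245 W
P_out = η·P_in = 0.887 × 44245 = 39245 W
n = 1130 rpm
ω = 2π×1130/60 = 118.3 rad/s
τ = P_out/ω = 39245/118.3 = 332 N·m

332 N·m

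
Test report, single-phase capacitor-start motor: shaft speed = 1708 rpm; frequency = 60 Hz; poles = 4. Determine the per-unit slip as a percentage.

n_s = 120f/p = 120×60/4 = 1800 rpm
s = (n_s − n)/n_s = (1800 − 1708)/1800 = 0.0511

5.11 %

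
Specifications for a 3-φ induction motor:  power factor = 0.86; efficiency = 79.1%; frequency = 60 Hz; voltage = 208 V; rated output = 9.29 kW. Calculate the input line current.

P_out = 9.29 kW = 9290 W
P_in = P_out / η = 9290 / 0.791 = 11745 W
I_L = P_in / (√3·V_L·cosφ) = 11745 / (1.732 × 208 × 0.86) = 37.9 A

37.9 A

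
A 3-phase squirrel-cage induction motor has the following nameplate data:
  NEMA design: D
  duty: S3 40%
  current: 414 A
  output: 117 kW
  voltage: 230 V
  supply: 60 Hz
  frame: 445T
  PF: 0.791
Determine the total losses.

13500 W

P_in = √3·V·I·cosφ = 1.732×230×414×0.791 = 130453 W
P_out = 117000 W
Losses = P_in − P_out = 130453 − 117000 = 13453 W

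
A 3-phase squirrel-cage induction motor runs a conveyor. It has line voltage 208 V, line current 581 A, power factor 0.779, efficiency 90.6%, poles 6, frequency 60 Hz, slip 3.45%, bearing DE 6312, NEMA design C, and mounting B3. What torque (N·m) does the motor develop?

P_in = √3·V·I·cosφ = 1.732 × 208 × 581 × 0.779 = 163052 W
P_out = η·P_in = 0.906 × 163052 = 147725 W
n_s = 120×60/6 = 1200 rpm; n = 1200×(1−0.0345) = 1159 rpm
ω = 2π×1159/60 = 121.4 rad/s
τ = P_out/ω = 147725/121.4 = 1220 N·m

1220 N·m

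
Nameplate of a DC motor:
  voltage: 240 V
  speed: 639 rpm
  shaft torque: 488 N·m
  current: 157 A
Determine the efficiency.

ω = 2π × 639/60 = 66.92 rad/s; P_out = τω = 488 × 66.92 = 32657 W
P_in = V·I = 240 × 157 = 37680 W
η = P_out / P_in = 32657 / 37680 = 0.867 = 86.7%

86.7 %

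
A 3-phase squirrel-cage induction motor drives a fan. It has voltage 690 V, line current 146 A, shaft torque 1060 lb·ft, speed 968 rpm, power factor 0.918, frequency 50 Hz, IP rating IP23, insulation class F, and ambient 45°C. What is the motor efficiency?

91.0 %

τ = 1060 lb·ft × 1.356 = 1437 N·m
ω = 2π × 968/60 = 101.4 rad/s; P_out = τω = 1437 × 101.4 = 145712 W
P_in = √3·V_L·I_L·cosφ = 1.732 × 690 × 146 × 0.918 = 160174 W
η = P_out / P_in = 145712 / 160174 = 0.910 = 91.0%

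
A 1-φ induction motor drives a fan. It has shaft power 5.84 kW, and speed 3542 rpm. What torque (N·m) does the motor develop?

ω = 2π × 3542/60 = 370.9 rad/s
τ = P/ω = 5840/370.9 = 15.7 N·m

15.7 N·m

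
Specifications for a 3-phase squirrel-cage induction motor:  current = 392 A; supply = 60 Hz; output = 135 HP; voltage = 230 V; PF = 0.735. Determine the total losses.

14100 W

P_in = √3·V·I·cosφ = 1.732×230×392×0.735 = 114775 W
P_out = 135×746 = 100710 W
Losses = P_in − P_out = 114775 − 100710 = 14065 W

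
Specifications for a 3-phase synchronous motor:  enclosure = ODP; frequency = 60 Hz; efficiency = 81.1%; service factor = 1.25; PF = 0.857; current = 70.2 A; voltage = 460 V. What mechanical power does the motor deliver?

P_in = √3·V·I·cosφ = 1.732 × 460 × 70.2 × 0.857 = 47932 W
P_out = η·P_in = 0.811 × 47932 = 38873 W

38.9 kW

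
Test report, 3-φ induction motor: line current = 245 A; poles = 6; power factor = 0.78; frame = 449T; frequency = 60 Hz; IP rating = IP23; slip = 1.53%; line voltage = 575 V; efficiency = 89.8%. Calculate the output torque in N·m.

P_in = √3·V·I·cosφ = 1.732 × 575 × 245 × 0.78 = 190316 W
P_out = η·P_in = 0.898 × 190316 = 170904 W
n_s = 120×60/6 = 1200 rpm; n = 1200×(1−0.0153) = 1182 rpm
ω = 2π×1182/60 = 123.8 rad/s
τ = P_out/ω = 170904/123.8 = 1380 N·m

1380 N·m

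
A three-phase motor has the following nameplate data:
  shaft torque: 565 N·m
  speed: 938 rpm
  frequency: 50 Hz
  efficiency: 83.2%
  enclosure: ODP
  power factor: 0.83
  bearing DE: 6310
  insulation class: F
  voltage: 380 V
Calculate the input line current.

ω = 2π×938/60 = 98.23 rad/s; P_out = τω = 565 × 98.23 = 55500 W
P_in = P_out / η = 55500 / 0.832 = 66707 W
I_L = P_in / (√3·V_L·cosφ) = 66707 / (1.732 × 380 × 0.83) = 122 A

122 A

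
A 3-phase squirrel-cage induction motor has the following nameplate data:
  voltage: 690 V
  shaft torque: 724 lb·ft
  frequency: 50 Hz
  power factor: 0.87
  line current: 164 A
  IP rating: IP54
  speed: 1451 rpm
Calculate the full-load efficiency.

τ = 724 lb·ft × 1.356 = 981.7 N·m
ω = 2π × 1451/60 = 151.9 rad/s; P_out = τω = 981.7 × 151.9 = 149120 W
P_in = √3·V_L·I_L·cosφ = 1.732 × 690 × 164 × 0.87 = 170514 W
η = P_out / P_in = 149120 / 170514 = 0.875 = 87.5%

87.5 %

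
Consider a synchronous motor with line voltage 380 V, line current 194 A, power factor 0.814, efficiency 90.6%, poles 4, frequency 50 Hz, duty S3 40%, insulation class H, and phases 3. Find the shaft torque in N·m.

599 N·m

P_in = √3·V·I·cosφ = 1.732 × 380 × 194 × 0.814 = 103934 W
P_out = η·P_in = 0.906 × 103934 = 94164 W
n = n_s = 120×50/4 = 1500 rpm (synchronous)
ω = 2π×1500/60 = 157.1 rad/s
τ = P_out/ω = 94164/157.1 = 599 N·m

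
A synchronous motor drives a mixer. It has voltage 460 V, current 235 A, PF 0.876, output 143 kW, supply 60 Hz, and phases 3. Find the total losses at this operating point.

21000 W

P_in = √3·V·I·cosφ = 1.732×460×235×0.876 = 164013 W
P_out = 143000 W
Losses = P_in − P_out = 164013 − 143000 = 21013 W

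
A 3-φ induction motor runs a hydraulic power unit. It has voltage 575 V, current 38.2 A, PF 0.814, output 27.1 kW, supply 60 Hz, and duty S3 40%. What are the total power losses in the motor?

P_in = √3·V·I·cosφ = 1.732×575×38.2×0.814 = 30967 W
P_out = 27100 W
Losses = P_in − P_out = 30967 − 27100 = 3867 W

3870 W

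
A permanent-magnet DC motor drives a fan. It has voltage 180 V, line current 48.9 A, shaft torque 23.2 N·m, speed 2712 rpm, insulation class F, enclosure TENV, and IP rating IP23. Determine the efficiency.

ω = 2π × 2712/60 = 284 rad/s; P_out = τω = 23.2 × 284 = 6589 W
P_in = V·I = 180 × 48.9 = 8802 W
η = P_out / P_in = 6589 / 8802 = 0.749 = 74.9%

74.9 %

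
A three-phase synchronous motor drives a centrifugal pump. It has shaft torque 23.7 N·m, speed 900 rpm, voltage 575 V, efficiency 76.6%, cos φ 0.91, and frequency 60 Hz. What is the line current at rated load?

ω = 2π×900/60 = 94.25 rad/s; P_out = τω = 23.7 × 94.25 = 2234 W
P_in = P_out / η = 2234 / 0.766 = 2916 W
I_L = P_in / (√3·V_L·cosφ) = 2916 / (1.732 × 575 × 0.91) = 3.22 A

3.22 A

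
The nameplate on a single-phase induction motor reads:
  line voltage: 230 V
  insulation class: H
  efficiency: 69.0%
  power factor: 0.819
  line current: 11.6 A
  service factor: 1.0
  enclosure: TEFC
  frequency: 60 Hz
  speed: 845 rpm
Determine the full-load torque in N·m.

17 N·m

P_in = V·I·cosφ = 230 × 11.6 × 0.819 = 2185 W
P_out = η·P_in = 0.69 × 2185 = 1508 W
n = 845 rpm
ω = 2π×845/60 = 88.49 rad/s
τ = P_out/ω = 1508/88.49 = 17 N·m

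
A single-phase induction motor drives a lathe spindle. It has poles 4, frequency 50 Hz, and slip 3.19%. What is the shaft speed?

1452 rpm

n_s = 120f/p = 120×50/4 = 1500 rpm
n = n_s(1 − s) = 1500 × (1 − 0.0319) = 1452 rpm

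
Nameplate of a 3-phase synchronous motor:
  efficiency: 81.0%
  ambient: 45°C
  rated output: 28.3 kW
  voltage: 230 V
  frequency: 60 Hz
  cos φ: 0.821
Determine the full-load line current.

P_out = 28.3 kW = 28300 W
P_in = P_out / η = 28300 / 0.810 = 34938 W
I_L = P_in / (√3·V_L·cosφ) = 34938 / (1.732 × 230 × 0.821) = 107 A

107 A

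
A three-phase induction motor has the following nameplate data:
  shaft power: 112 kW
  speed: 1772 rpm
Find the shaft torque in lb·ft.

445 lb·ft

ω = 2π × 1772/60 = 185.6 rad/s
τ = P/ω = 112000/185.6 = 603.4 N·m
In lb·ft: 603.4/1.356 = 445 lb·ft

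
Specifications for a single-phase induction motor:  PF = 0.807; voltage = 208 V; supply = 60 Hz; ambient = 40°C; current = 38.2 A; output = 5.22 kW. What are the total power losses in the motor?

1.19 kW

P_in = V·I·cosφ = 208×38.2×0.807 = 6412 W
P_out = 5220 W
Losses = P_in − P_out = 6412 − 5220 = 1192 W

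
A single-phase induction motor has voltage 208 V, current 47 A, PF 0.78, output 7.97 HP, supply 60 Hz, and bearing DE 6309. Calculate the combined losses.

1680 W

P_in = V·I·cosφ = 208×47×0.78 = 7625 W
P_out = 7.97×746 = 5946 W
Losses = P_in − P_out = 7625 − 5946 = 1679 W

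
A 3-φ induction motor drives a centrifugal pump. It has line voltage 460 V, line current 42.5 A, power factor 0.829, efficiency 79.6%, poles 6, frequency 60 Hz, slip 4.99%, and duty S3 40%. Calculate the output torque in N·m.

P_in = √3·V·I·cosφ = 1.732 × 460 × 42.5 × 0.829 = 28070 W
P_out = η·P_in = 0.796 × 28070 = 22344 W
n_s = 120×60/6 = 1200 rpm; n = 1200×(1−0.0499) = 1140 rpm
ω = 2π×1140/60 = 119.4 rad/s
τ = P_out/ω = 22344/119.4 = 187 N·m

187 N·m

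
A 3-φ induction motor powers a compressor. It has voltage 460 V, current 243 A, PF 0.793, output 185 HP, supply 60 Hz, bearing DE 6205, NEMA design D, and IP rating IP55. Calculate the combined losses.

15.5 kW

P_in = √3·V·I·cosφ = 1.732×460×243×0.793 = 153527 W
P_out = 185×746 = 138010 W
Losses = P_in − P_out = 153527 − 138010 = 15517 W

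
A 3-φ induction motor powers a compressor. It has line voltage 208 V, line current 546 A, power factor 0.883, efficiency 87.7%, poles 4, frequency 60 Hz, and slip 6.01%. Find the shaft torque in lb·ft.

634 lb·ft

P_in = √3·V·I·cosφ = 1.732 × 208 × 546 × 0.883 = 173686 W
P_out = η·P_in = 0.877 × 173686 = 152323 W
n_s = 120×60/4 = 1800 rpm; n = 1800×(1−0.0601) = 1692 rpm
ω = 2π×1692/60 = 177.2 rad/s
τ = P_out/ω = 152323/177.2 = 859.6 N·m
In lb·ft: 859.6/1.356 = 634 lb·ft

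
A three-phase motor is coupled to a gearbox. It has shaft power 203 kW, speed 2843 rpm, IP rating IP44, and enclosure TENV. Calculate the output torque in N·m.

682 N·m

ω = 2π × 2843/60 = 297.7 rad/s
τ = P/ω = 203000/297.7 = 682 N·m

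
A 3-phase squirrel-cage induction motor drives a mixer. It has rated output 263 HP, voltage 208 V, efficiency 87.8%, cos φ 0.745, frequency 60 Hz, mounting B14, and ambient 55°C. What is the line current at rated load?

P_out = 263 × 746 = 196198 W
P_in = P_out / η = 196198 / 0.878 = 223460 W
I_L = P_in / (√3·V_L·cosφ) = 223460 / (1.732 × 208 × 0.745) = 833 A

833 A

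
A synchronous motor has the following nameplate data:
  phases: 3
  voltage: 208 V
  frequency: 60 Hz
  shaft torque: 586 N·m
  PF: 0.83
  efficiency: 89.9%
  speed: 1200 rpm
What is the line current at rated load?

ω = 2π×1200/60 = 125.7 rad/s; P_out = τω = 586 × 125.7 = 73660 W
P_in = P_out / η = 73660 / 0.899 = 81935 W
I_L = P_in / (√3·V_L·cosφ) = 81935 / (1.732 × 208 × 0.83) = 274 A

274 A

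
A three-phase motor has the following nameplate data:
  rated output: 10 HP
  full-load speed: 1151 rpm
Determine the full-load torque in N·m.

P_out = 10 × 746 = 7460 W
ω = 2π × 1151/60 = 120.5 rad/s
τ = P_out/ω = 7460/120.5 = 61.9 N·m

61.9 N·m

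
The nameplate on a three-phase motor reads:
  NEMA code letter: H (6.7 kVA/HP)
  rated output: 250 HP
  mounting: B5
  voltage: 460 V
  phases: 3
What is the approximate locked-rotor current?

2100 A

S_LR = 6.7 × 250 = 1675 kVA
I_LR = S_LR/(√3·V_L) = 1675000/(1.732×460) = 2100 A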